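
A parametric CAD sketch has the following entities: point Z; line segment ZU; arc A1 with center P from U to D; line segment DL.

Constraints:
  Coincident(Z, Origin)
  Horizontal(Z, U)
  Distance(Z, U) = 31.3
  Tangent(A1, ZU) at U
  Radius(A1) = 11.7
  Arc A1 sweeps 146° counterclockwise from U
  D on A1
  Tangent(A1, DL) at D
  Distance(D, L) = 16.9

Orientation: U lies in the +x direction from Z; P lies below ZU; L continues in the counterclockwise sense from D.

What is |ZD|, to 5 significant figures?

32.724

A1 meets ZU tangentially, so PU is at right angles to ZU, so P = U + (0, -11.7) = (31.300, -11.700). On A1, U sits at bearing 90° from P; a 146° counterclockwise sweep puts D at bearing 236°, so D = P + 11.7·(cos 236°, sin 236°) = (24.757, -21.400). Then |ZD| = |D − Z| = 32.724.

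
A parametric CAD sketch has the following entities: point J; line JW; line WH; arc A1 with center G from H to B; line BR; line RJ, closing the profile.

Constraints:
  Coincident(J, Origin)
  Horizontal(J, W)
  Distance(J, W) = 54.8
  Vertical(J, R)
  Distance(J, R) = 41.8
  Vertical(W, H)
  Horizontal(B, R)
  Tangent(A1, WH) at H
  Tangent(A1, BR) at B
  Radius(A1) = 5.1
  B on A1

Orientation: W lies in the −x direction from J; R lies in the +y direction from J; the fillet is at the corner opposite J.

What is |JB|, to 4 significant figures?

64.94

J is at the origin; JW is horizontal with |JW| = 54.8 and W on the −x side, so W = (-54.80, 0.000). J and R share the same x with |JR| = 41.8 and R on the +y side, so R = (0.000, 41.80). The virtual corner opposite J is at (-54.80, 41.80). The tangent condition forces GH to be normal to WH and tangency of A1 to BR means the radius GB is perpendicular to BR, with radius 5.1, so the center G sits 5.1 in from both sides at G = (-49.70, 36.70). That places the tangent points at H = (-54.80, 36.70) on WH and B = (-49.70, 41.80) on BR. Then |JB| = |B − J| = 64.94.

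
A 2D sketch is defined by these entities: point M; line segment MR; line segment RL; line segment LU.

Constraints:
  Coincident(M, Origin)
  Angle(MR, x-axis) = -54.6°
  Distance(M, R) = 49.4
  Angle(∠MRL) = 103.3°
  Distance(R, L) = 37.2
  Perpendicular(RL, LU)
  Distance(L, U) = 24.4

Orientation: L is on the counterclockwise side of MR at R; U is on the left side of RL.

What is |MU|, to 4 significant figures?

54.03

M is at the origin; MR runs at -54.6° with length 49.4, so R = 49.4·(cos -54.6°, sin -54.6°) = (28.62, -40.27). ∠MRL = 103.3°, so RL runs at -54.6° + (180° − 103.3°) = 22.10° from the x-axis; with |RL| = 37.2, L = R + 37.2·(cos 22.10°, sin 22.10°) = (63.08, -26.27). RL is perpendicular to LU; with |LU| = 24.4 on the left of RL, U = L + 24.4·(-0.3762, 0.9265) = (53.90, -3.664). Then |MU| = |U − M| = 54.03.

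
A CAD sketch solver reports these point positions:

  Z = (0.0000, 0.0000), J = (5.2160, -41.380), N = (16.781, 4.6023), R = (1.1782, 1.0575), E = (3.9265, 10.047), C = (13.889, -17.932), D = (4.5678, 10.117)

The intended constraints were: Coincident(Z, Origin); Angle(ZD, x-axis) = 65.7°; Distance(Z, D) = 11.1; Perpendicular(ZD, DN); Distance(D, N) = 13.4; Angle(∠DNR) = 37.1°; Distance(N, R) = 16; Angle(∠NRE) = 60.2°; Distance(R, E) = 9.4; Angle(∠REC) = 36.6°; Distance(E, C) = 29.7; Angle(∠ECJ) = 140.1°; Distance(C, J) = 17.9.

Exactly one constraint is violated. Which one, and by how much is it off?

Distance(C, J) = 17.9 — off by 7.10.

Z = (0.00, 0.00) ✓; ZD at 65.70° ✓; |ZD| = 11.10 ✓; ∠(ZD, DN) = 90.00° ✓; |DN| = 13.40 ✓; ∠DNR = 37.10° ✓; |NR| = 16.00 ✓; ∠NRE = 60.20° ✓; |RE| = 9.400 ✓; ∠REC = 36.60° ✓; |EC| = 29.70 ✓; ∠ECJ = 140.1° ✓; |CJ| = 25.00 ✗.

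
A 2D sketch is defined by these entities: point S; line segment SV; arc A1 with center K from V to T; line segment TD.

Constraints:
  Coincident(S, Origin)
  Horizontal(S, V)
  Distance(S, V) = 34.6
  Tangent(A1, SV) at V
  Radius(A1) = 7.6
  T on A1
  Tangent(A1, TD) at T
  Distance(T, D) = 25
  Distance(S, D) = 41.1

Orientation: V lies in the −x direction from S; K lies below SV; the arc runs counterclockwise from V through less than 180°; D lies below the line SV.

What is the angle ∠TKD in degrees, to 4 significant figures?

73.09°

Checks: |SV| = 34.60 ✓; ∠(KV, VS) = 90.00° ✓; |KT| = 7.600 ✓; ∠(KT, TD) = 90.00° ✓; |TD| = 25.00 ✓; |SD| = 41.10 ✓.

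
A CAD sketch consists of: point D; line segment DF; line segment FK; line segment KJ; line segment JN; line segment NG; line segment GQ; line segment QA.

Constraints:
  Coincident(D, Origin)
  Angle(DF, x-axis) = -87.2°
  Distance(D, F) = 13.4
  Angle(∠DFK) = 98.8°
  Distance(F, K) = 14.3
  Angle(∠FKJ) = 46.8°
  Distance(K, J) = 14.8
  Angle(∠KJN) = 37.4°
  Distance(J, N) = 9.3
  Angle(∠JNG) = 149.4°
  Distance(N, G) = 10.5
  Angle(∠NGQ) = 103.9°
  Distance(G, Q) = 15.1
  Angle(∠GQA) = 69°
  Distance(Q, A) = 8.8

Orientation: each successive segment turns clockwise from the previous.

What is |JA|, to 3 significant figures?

16.1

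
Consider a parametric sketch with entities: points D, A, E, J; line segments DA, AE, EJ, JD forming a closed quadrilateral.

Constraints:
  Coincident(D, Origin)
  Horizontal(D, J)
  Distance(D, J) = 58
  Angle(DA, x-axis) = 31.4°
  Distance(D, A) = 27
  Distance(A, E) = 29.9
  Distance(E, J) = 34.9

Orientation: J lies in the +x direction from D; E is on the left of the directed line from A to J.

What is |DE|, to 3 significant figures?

56.8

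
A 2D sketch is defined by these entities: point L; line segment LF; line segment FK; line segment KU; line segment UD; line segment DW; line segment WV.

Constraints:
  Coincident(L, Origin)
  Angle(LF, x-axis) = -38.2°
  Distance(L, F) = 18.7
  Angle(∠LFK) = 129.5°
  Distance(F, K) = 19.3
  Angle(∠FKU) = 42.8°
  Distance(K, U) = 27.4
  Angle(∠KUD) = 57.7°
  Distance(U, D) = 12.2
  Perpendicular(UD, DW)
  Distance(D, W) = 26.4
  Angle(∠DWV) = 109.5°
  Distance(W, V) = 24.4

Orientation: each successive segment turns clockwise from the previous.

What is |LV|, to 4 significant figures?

47.79

L is at the origin; LF runs at -38.2° with length 18.7, so F = (14.70, -11.56). ∠LFK = 129.5° gives FK at -88.70° from the x-axis; with |FK| = 19.3, K = (15.13, -30.86). ∠FKU = 42.8° gives KU at 134.1° from the x-axis; with |KU| = 27.4, U = (-3.935, -11.18). ∠KUD = 57.7° gives UD at 11.80° from the x-axis; with |UD| = 12.2, D = (8.008, -8.688). The perpendicularity gives DW at right angles to UD, so DW runs at -78.20°; with |DW| = 26.4, W = (13.41, -34.53). ∠DWV = 109.5° gives WV at -148.7° from the x-axis; with |WV| = 24.4, V = (-7.443, -47.21). Then |LV| = |V − L| = 47.79.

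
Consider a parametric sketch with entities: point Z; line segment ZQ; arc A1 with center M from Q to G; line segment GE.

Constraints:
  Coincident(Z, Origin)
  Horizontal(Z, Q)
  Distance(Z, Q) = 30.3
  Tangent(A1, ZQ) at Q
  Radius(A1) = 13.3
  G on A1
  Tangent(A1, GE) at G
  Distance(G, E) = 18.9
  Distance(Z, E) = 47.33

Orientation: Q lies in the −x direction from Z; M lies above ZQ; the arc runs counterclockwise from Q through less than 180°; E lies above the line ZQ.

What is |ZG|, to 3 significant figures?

28.5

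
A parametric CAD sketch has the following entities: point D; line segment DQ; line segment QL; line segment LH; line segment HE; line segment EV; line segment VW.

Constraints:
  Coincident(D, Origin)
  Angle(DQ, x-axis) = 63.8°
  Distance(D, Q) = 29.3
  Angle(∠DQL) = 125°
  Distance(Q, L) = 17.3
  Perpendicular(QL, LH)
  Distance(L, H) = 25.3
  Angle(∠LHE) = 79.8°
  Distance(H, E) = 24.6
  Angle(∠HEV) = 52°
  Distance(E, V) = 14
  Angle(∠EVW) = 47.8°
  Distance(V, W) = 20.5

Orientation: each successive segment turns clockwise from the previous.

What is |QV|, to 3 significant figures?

12.1

∠LHE = 79.8° gives HE at 179° from the x-axis; with |HE| = 24.6, E = (9.31, 4.54). ∠HEV = 52.0° gives EV at 50.6° from the x-axis; with |EV| = 14.0, V = (18.2, 15.4). Then |QV| = |V − Q| = 12.1.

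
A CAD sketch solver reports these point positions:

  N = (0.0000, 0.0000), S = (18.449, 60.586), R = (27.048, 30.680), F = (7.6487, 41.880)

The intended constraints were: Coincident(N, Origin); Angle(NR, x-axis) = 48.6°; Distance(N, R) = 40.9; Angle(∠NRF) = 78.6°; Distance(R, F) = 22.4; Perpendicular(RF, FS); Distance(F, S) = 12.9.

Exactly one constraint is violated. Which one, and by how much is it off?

Distance(F, S) = 12.9 — off by 8.70.

N = (0.00, 0.00) ✓; NR at 48.60° ✓; |NR| = 40.90 ✓; ∠NRF = 78.60° ✓; |RF| = 22.40 ✓; ∠(RF, FS) = 90.00° ✓; |FS| = 21.60 ✗.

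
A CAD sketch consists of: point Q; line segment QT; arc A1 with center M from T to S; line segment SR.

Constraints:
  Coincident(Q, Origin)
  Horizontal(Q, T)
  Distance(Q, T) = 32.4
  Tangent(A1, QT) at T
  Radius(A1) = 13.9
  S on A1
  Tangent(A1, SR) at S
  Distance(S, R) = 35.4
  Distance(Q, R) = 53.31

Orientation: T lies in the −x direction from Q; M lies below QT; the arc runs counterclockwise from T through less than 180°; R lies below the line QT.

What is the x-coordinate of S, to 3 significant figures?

-42.8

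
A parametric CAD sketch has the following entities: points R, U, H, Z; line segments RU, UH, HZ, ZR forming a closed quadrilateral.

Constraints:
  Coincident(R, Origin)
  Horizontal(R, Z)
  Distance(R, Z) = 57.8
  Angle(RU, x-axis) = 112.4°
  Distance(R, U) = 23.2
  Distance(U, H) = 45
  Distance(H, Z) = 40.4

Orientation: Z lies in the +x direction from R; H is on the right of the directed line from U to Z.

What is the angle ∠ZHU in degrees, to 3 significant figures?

110°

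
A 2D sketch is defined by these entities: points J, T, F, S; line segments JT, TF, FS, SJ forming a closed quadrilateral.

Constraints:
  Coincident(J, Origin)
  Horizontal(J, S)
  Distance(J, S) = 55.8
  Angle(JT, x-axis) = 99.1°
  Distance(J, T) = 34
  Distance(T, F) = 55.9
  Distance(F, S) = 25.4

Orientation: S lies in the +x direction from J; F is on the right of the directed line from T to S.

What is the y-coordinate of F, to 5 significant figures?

-8.2066

J is at the origin; J and S share the same y with |JS| = 55.8 and S in +x, so S = (55.8, 0). JT runs at 99.1° with |JT| = 34.0, so T = (-5.3774, 33.572). F is determined by |TF| = 55.9 and |FS| = 25.4 together: it lies at the intersection of circle(T, 55.9) and circle(S, 25.4). With |TS| = 69.784, the foot of the radical line on TS is 52.659 from T and the perpendicular offset is √(55.9² − 52.659²) = 18.759. Taking the right-of-TS solution: F = (31.762, -8.2066).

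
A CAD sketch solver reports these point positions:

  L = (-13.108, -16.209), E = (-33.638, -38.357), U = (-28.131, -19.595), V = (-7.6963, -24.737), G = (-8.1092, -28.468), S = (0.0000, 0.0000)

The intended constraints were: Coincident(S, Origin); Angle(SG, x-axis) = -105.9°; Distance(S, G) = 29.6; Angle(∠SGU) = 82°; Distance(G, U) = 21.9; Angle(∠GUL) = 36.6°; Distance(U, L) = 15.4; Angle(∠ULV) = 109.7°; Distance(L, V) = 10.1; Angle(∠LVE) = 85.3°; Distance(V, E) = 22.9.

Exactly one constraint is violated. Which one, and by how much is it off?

Distance(V, E) = 22.9 — off by 6.40.

S = (0.00, 0.00) ✓; SG at -105.9° ✓; |SG| = 29.60 ✓; ∠SGU = 82.00° ✓; |GU| = 21.90 ✓; ∠GUL = 36.60° ✓; |UL| = 15.40 ✓; ∠ULV = 109.7° ✓; |LV| = 10.10 ✓; ∠LVE = 85.30° ✓; |VE| = 29.30 ✗.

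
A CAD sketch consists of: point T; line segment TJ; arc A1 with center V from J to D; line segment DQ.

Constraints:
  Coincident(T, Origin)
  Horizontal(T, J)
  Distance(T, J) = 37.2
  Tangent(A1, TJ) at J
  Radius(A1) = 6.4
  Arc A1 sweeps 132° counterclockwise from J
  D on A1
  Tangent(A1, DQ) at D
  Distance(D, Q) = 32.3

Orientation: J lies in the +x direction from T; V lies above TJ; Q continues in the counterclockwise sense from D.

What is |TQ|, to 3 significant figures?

40.2

On A1, J sits at bearing -90° from V; a 132° counterclockwise sweep puts D at bearing 42°, so D = V + 6.4·(cos 42°, sin 42°) = (42.0, 10.7). Since A1 is tangent to DQ there, VD ⟂ DQ, so DQ runs along (−sin 42°, cos 42°); with |DQ| = 32.3, Q = (20.3, 34.7). Then |TQ| = |Q − T| = 40.2.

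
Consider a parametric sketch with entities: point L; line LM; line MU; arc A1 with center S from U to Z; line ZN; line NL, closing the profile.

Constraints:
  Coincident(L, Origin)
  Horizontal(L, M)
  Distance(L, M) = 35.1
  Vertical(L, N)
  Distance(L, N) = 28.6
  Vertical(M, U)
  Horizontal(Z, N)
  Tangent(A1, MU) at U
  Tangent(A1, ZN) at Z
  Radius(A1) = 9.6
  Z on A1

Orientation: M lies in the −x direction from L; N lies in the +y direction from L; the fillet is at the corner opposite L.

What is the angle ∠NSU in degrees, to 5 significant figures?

159.37°

The virtual corner opposite L is at (-35.100, 28.600). Since A1 is tangent to MU there, SU ⟂ MU and since A1 is tangent to ZN there, SZ ⟂ ZN, with radius 9.6, so the center S sits 9.6 in from both sides at S = (-25.500, 19.000). That places the tangent points at U = (-35.100, 19.000) on MU and Z = (-25.500, 28.600) on ZN. Then cos ∠NSU = SN·SU / (|SN||SU|), giving 159.37°.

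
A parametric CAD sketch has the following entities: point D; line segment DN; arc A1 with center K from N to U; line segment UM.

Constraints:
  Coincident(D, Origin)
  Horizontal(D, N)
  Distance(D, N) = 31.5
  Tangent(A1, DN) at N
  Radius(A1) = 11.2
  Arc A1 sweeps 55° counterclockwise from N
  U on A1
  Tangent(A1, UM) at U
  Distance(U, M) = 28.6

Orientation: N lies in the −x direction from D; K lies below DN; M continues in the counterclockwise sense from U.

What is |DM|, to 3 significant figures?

63.7

D is at the origin; D and N share the same y with |DN| = 31.5 and N on the −x side, so N = (-31.5, 0.00). Since A1 is tangent to DN there, KN ⟂ DN, so K = N + (0, -11.2) = (-31.5, -11.2). On A1, N sits at bearing 90° from K; a 55° counterclockwise sweep puts U at bearing 145°, so U = K + 11.2·(cos 145°, sin 145°) = (-40.7, -4.78). Tangency of A1 to UM means the radius KU is perpendicular to UM, so UM runs along (−sin 145°, cos 145°); with |UM| = 28.6, M = (-57.1, -28.2). Then |DM| = |M − D| = 63.7.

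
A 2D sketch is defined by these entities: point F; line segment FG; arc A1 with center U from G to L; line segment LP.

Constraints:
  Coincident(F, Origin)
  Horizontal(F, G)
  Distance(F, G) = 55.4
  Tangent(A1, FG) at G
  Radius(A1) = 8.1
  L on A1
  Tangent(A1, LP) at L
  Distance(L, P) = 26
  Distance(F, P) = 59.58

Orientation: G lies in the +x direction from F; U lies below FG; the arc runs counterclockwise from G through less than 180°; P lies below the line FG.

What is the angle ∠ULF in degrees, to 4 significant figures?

167.0°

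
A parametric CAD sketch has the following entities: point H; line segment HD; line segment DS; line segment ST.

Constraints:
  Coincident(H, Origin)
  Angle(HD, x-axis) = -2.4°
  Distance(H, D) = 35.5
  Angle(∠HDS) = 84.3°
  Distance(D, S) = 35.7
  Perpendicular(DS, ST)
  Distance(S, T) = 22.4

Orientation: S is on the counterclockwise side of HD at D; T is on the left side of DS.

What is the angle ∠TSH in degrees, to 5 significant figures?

42.328°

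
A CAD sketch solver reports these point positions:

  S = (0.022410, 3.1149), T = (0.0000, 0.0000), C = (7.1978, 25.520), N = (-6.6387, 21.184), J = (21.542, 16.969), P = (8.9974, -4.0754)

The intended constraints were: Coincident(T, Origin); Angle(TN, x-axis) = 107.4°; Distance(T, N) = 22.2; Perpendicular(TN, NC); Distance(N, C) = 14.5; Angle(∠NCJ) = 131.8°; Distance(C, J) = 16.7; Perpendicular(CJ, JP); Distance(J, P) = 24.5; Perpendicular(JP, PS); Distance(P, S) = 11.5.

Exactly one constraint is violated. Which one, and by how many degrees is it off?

Perpendicular(JP, PS) — off by 7.90°.

T = (0.00, 0.00) ✓; TN at 107.4° ✓; |TN| = 22.20 ✓; ∠(TN, NC) = 90.00° ✓; |NC| = 14.50 ✓; ∠NCJ = 131.8° ✓; |CJ| = 16.70 ✓; ∠(CJ, JP) = 90.00° ✓; |JP| = 24.50 ✓; ∠(JP, PS) = 97.90° ✗; |PS| = 11.50 ✓.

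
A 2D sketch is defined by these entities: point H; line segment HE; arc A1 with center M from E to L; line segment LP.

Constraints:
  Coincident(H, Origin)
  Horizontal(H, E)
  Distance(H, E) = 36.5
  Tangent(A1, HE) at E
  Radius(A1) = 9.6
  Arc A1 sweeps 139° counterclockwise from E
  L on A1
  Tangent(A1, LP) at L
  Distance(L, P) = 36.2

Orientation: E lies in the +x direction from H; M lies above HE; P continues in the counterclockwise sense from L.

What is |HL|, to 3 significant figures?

46.0

Tangency of A1 to HE means the radius ME is perpendicular to HE, so M = E + (0, 9.6) = (36.5, 9.60). On A1, E sits at bearing -90° from M; a 139° counterclockwise sweep puts L at bearing 49°, so L = M + 9.6·(cos 49°, sin 49°) = (42.8, 16.8). Then |HL| = |L − H| = 46.0.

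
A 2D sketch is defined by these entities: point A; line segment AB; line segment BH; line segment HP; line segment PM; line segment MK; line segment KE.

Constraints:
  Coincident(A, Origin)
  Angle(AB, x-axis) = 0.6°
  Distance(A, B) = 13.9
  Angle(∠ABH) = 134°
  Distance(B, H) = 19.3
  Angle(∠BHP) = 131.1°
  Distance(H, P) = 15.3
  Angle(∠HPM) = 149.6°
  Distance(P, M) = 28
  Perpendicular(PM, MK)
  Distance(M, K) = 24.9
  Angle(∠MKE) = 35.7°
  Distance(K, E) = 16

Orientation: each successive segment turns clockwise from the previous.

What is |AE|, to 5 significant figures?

37.880

PM ⟂ MK, so MK runs at 145.30°; with |MK| = 24.9, K = (-10.108, -37.698). ∠MKE = 35.7° gives KE at 1.0000° from the x-axis; with |KE| = 16.0, E = (5.8900, -37.419). Then |AE| = |E − A| = 37.880.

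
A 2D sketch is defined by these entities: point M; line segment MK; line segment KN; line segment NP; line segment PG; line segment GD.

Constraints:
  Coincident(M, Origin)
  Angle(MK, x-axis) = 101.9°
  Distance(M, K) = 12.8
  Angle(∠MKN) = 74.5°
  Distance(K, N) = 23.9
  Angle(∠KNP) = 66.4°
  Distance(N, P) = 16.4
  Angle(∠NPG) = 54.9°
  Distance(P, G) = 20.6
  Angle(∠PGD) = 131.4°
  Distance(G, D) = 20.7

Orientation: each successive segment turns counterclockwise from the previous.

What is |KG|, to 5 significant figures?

7.1140

M is at the origin; MK runs at 101.9° with length 12.8, so K = (-2.6394, 12.525). ∠MKN = 74.5° gives KN at -152.60° from the x-axis; with |KN| = 23.9, N = (-23.858, 1.5261). ∠KNP = 66.4° gives NP at -39.000° from the x-axis; with |NP| = 16.4, P = (-11.113, -8.7947). ∠NPG = 54.9° gives PG at 86.100° from the x-axis; with |PG| = 20.6, G = (-9.7119, 11.758). Then |KG| = |G − K| = 7.1140.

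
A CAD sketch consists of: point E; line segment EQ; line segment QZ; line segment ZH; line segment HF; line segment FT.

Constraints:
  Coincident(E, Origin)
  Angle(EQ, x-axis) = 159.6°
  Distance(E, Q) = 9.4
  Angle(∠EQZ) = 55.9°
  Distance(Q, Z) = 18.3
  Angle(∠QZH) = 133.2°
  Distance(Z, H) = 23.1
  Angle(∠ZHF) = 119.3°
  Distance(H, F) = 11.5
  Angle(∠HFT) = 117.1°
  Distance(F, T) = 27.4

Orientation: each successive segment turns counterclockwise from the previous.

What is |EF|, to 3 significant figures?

32.3

E is at the origin; EQ runs at 159.6° with length 9.4, so Q = (-8.81, 3.28). ∠EQZ = 55.9° gives QZ at -76.3° from the x-axis; with |QZ| = 18.3, Z = (-4.48, -14.5). ∠QZH = 133.2° gives ZH at -29.5° from the x-axis; with |ZH| = 23.1, H = (15.6, -25.9). ∠ZHF = 119.3° gives HF at 31.2° from the x-axis; with |HF| = 11.5, F = (25.5, -19.9). Then |EF| = |F − E| = 32.3.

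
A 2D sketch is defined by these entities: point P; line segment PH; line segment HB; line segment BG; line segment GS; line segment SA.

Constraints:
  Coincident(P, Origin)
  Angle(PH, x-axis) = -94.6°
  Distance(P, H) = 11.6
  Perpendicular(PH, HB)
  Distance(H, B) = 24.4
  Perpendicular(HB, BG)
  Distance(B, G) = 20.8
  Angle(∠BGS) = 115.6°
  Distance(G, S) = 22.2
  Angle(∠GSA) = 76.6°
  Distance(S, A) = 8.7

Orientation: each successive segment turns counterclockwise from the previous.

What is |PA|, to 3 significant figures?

10.6

P is at the origin; PH runs at -94.6° with length 11.6, so H = (-0.930, -11.6). The perpendicularity gives HB at right angles to PH, so HB runs at -4.60°; with |HB| = 24.4, B = (23.4, -13.5). HB is perpendicular to BG, so BG runs at 85.4°; with |BG| = 20.8, G = (25.1, 7.21). ∠BGS = 115.6° gives GS at 150° from the x-axis; with |GS| = 22.2, S = (5.87, 18.4). ∠GSA = 76.6° gives SA at -107° from the x-axis; with |SA| = 8.7, A = (3.36, 10.1). Then |PA| = |A − P| = 10.6.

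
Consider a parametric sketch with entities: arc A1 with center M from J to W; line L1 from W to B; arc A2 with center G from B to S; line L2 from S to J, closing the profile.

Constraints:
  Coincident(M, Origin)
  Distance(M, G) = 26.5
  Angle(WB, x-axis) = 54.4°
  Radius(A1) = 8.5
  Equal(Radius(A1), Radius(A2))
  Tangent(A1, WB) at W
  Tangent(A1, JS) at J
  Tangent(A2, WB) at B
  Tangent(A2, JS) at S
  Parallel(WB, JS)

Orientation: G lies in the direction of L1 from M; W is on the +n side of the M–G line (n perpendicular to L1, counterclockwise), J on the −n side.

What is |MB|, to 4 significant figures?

27.83

The slot axis is L1's direction at 54.4°, so u = (cos 54.4°, sin 54.4°) = (0.5821, 0.8131) and n = (−sin 54.4°, cos 54.4°) = (-0.8131, 0.5821). M is at the origin and G lies 26.5 along u from M, so G = 26.5·u = (15.43, 21.55). Tangency of A1 to both parallel lines with radius 8.5 puts W and J at M ± 8.5·n: W = (-6.911, 4.948), J = (6.911, -4.948). Equal radii place B and S the same way about G: B = G + 8.5·n = (8.515, 26.50), S = G − 8.5·n = (22.34, 16.60). Then |MB| = |B − M| = 27.83.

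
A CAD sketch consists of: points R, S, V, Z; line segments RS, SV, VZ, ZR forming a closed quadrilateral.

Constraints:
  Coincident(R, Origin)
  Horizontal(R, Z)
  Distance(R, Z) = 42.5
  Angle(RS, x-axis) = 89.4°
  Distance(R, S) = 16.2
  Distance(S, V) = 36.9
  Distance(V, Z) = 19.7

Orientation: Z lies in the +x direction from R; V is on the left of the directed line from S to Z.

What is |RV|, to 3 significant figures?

41.5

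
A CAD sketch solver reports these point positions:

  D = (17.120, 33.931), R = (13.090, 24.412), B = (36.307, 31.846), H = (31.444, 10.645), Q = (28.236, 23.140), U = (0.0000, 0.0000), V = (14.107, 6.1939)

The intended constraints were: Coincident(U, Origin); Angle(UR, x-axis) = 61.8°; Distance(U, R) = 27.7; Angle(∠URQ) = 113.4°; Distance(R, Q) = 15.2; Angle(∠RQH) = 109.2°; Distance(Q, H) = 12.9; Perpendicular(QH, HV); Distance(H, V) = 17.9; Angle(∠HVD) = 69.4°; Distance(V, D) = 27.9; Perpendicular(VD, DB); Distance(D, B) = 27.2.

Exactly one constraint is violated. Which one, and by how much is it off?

Distance(D, B) = 27.2 — off by 7.90.

U = (0.00, 0.00) ✓; UR at 61.80° ✓; |UR| = 27.70 ✓; ∠URQ = 113.4° ✓; |RQ| = 15.20 ✓; ∠RQH = 109.2° ✓; |QH| = 12.90 ✓; ∠(QH, HV) = 90.00° ✓; |HV| = 17.90 ✓; ∠HVD = 69.40° ✓; |VD| = 27.90 ✓; ∠(VD, DB) = 90.00° ✓; |DB| = 19.30 ✗.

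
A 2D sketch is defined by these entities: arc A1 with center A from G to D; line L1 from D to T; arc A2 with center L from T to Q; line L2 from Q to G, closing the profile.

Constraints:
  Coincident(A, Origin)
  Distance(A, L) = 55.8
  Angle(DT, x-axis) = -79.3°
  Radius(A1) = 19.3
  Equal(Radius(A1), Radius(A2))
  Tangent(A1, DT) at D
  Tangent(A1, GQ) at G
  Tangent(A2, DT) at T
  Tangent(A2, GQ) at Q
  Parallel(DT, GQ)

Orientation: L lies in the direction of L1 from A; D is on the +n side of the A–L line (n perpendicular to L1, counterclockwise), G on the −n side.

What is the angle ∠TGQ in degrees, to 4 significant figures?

34.67°

The slot axis is L1's direction at -79.3°, so u = (cos -79.3°, sin -79.3°) = (0.1857, -0.9826) and n = (−sin -79.3°, cos -79.3°) = (0.9826, 0.1857). A is at the origin and L lies 55.8 along u from A, so L = 55.8·u = (10.36, -54.83). Tangency of A1 to both parallel lines with radius 19.3 puts D and G at A ± 19.3·n: D = (18.96, 3.583), G = (-18.96, -3.583). Equal radii place T and Q the same way about L: T = L + 19.3·n = (29.32, -51.25), Q = L − 19.3·n = (-8.604, -58.41). Then cos ∠TGQ = GT·GQ / (|GT||GQ|), giving 34.67°.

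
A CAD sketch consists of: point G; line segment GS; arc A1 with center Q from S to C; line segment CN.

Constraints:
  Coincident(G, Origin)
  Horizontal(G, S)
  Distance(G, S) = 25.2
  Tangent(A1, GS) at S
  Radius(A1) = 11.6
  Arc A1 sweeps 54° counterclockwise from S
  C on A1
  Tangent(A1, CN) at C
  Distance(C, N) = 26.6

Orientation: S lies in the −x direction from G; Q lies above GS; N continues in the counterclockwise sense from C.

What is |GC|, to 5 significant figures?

16.522

G is at the origin; G and S share the same y with |GS| = 25.2 and S on the −x side, so S = (-25.200, 0.0000). A1 meets GS tangentially, so QS is at right angles to GS, so Q = S + (0, 11.6) = (-25.200, 11.600). On A1, S sits at bearing -90° from Q; a 54° counterclockwise sweep puts C at bearing -36°, so C = Q + 11.6·(cos -36°, sin -36°) = (-15.815, 4.7817). Then |GC| = |C − G| = 16.522.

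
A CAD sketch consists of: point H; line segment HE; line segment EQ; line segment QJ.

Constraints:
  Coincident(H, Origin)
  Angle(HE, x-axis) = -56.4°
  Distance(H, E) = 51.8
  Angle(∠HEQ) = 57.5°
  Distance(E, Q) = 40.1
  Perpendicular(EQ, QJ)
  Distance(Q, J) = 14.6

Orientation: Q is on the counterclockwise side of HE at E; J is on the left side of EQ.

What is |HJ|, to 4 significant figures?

31.57

H is at the origin; HE runs at -56.4° with length 51.8, so E = 51.8·(cos -56.4°, sin -56.4°) = (28.67, -43.15). ∠HEQ = 57.5°, so EQ runs at -56.4° + (180° − 57.5°) = 66.10° from the x-axis; with |EQ| = 40.1, Q = E + 40.1·(cos 66.10°, sin 66.10°) = (44.91, -6.484). EQ is perpendicular to QJ; with |QJ| = 14.6 on the left of EQ, J = Q + 14.6·(-0.9143, 0.4051) = (31.56, -0.5687). Then |HJ| = |J − H| = 31.57.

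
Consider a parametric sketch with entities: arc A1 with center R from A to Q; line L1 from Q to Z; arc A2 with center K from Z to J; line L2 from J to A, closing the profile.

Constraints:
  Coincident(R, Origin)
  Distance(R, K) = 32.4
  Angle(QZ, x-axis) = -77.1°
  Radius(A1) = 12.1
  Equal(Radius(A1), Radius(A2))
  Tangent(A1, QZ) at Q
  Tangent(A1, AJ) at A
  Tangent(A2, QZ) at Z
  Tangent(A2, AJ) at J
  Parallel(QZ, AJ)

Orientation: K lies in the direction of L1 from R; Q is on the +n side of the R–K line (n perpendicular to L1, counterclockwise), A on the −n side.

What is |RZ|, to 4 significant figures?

34.59

Tangency of A1 to both parallel lines with radius 12.1 puts Q and A at R ± 12.1·n: Q = (11.79, 2.701), A = (-11.79, -2.701). Equal radii place Z and J the same way about K: Z = K + 12.1·n = (19.03, -28.88), J = K − 12.1·n = (-4.561, -34.28). Then |RZ| = |Z − R| = 34.59.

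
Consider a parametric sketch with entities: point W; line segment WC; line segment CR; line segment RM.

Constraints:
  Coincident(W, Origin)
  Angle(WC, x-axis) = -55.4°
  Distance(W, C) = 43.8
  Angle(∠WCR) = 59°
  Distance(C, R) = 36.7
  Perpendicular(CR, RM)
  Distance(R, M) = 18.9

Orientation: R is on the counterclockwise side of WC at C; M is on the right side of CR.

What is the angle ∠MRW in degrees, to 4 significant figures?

159.4°

W is at the origin; WC runs at -55.4° with length 43.8, so C = 43.8·(cos -55.4°, sin -55.4°) = (24.87, -36.05). ∠WCR = 59.0°, so CR runs at -55.4° + (180° − 59.0°) = 65.60° from the x-axis; with |CR| = 36.7, R = C + 36.7·(cos 65.60°, sin 65.60°) = (40.03, -2.631). CR is perpendicular to RM; with |RM| = 18.9 on the right of CR, M = R + 18.9·(0.9107, -0.4131) = (57.24, -10.44). Then cos ∠MRW = RM·RW / (|RM||RW|), giving 159.4°.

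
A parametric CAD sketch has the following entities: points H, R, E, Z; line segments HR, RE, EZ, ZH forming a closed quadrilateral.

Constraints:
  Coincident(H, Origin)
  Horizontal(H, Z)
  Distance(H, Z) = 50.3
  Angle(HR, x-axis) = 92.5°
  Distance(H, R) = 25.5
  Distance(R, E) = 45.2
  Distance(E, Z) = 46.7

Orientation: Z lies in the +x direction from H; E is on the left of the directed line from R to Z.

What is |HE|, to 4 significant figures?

60.16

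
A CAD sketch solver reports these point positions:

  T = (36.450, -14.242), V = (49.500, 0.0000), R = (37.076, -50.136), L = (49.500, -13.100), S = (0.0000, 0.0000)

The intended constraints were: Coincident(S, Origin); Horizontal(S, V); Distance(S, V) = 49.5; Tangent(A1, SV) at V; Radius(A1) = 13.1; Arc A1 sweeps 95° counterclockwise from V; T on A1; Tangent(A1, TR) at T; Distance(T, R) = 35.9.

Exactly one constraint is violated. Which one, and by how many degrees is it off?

Tangent(A1, TR) at T — off by 4.00°.

S = (0.00, 0.00) ✓; S.y = 0.00, V.y = 0.00 ✓; |SV| = 49.50 ✓; ∠(LV, VS) = 90.00° ✓; |LV| = 13.10 ✓; bearing(L→T) − bearing(L→V) = 95.00° ✓; |LT| = 13.10 ✓; ∠(LT, TR) = 94.00° ✗; |TR| = 35.90 ✓.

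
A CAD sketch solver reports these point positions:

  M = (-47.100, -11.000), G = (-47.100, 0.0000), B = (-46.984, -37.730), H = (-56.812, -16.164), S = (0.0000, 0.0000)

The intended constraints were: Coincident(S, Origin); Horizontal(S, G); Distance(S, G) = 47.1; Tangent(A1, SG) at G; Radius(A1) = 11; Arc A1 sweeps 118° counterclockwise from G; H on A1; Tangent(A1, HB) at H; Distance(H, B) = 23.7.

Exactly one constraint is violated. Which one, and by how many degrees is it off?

Tangent(A1, HB) at H — off by 3.50°.

S = (0.00, 0.00) ✓; S.y = 0.00, G.y = 0.00 ✓; |SG| = 47.10 ✓; ∠(MG, GS) = 90.00° ✓; |MG| = 11.00 ✓; bearing(M→H) − bearing(M→G) = 118.0° ✓; |MH| = 11.00 ✓; ∠(MH, HB) = 93.50° ✗; |HB| = 23.70 ✓.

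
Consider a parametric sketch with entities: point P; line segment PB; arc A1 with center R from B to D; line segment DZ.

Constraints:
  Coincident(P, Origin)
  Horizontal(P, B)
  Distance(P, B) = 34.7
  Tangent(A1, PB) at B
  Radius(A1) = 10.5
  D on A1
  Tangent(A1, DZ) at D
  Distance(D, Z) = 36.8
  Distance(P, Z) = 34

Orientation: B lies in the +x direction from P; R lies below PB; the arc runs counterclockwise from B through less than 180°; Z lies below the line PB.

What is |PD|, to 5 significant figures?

26.619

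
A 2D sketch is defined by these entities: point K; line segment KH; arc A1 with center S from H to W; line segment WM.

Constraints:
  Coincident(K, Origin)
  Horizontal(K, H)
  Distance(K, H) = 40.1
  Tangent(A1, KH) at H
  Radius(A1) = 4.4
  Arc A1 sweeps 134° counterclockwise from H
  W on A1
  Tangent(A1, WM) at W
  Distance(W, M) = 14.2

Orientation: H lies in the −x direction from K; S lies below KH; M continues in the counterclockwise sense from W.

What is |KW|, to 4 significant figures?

43.90

K is at the origin; K and H share the same y with |KH| = 40.1 and H on the −x side, so H = (-40.10, 0.000). Since A1 is tangent to KH there, SH ⟂ KH, so S = H + (0, -4.4) = (-40.10, -4.400). On A1, H sits at bearing 90° from S; a 134° counterclockwise sweep puts W at bearing 224°, so W = S + 4.4·(cos 224°, sin 224°) = (-43.27, -7.456). Then |KW| = |W − K| = 43.90.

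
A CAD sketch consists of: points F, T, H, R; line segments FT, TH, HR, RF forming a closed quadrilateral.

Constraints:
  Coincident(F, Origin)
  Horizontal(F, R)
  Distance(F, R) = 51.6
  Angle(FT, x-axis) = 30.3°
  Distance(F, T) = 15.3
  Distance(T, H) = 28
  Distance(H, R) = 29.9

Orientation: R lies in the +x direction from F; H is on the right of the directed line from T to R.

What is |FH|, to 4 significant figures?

31.63

F is at the origin; FR is horizontal with |FR| = 51.6 and R in +x, so R = (51.6, 0). FT runs at 30.3° with |FT| = 15.3, so T = (13.21, 7.719). H is determined by |TH| = 28.0 and |HR| = 29.9 together: it lies at the intersection of circle(T, 28.0) and circle(R, 29.9). With |TR| = 39.16, the foot of the radical line on TR is 18.17 from T and the perpendicular offset is √(28.0² − 18.17²) = 21.30. Taking the right-of-TR solution: H = (26.83, -16.75).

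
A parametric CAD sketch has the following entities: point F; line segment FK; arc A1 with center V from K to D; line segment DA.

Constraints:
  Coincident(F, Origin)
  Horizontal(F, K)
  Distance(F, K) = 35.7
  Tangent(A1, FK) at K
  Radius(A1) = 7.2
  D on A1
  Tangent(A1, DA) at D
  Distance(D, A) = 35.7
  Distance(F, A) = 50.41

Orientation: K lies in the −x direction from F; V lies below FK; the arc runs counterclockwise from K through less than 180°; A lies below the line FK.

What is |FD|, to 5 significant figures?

43.445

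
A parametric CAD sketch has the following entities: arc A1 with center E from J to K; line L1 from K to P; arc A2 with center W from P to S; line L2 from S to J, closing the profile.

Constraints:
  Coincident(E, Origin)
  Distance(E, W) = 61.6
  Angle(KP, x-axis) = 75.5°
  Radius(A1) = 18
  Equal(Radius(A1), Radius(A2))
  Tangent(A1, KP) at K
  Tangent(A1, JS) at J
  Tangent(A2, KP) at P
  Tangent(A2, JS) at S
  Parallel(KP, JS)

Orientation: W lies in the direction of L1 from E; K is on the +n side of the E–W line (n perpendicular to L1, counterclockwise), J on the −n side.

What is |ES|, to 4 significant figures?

64.18

Tangency of A1 to both parallel lines with radius 18.0 puts K and J at E ± 18.0·n: K = (-17.43, 4.507), J = (17.43, -4.507). Equal radii place P and S the same way about W: P = W + 18.0·n = (-2.003, 64.14), S = W − 18.0·n = (32.85, 55.13). Then |ES| = |S − E| = 64.18.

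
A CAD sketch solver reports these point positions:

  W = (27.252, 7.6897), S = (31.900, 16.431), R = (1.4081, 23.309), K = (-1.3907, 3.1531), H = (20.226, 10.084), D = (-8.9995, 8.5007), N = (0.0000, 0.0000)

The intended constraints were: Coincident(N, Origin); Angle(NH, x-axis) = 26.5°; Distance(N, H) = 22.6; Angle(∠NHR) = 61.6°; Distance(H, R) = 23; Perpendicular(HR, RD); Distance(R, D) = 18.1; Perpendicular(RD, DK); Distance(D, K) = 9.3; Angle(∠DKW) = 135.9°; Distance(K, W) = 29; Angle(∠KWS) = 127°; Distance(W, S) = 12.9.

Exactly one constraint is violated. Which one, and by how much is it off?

Distance(W, S) = 12.9 — off by 3.00.

N = (0.00, 0.00) ✓; NH at 26.50° ✓; |NH| = 22.60 ✓; ∠NHR = 61.60° ✓; |HR| = 23.00 ✓; ∠(HR, RD) = 90.00° ✓; |RD| = 18.10 ✓; ∠(RD, DK) = 90.00° ✓; |DK| = 9.300 ✓; ∠DKW = 135.9° ✓; |KW| = 29.00 ✓; ∠KWS = 127.0° ✓; |WS| = 9.900 ✗.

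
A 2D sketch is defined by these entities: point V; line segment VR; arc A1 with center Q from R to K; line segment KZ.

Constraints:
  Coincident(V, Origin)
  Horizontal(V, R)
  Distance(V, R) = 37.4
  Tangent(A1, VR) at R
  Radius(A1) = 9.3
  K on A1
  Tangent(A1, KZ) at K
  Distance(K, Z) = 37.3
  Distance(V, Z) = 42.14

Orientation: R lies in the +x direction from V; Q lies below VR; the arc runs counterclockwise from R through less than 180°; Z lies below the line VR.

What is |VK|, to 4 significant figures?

29.41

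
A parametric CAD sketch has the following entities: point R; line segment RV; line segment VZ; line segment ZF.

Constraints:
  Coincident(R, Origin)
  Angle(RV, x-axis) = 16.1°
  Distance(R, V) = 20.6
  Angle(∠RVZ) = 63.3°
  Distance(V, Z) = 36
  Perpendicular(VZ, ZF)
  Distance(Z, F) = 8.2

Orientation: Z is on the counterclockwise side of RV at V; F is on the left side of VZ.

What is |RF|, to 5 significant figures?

28.624

R is at the origin; RV runs at 16.1° with length 20.6, so V = 20.6·(cos 16.1°, sin 16.1°) = (19.792, 5.7127). ∠RVZ = 63.3°, so VZ runs at 16.1° + (180° − 63.3°) = 132.80° from the x-axis; with |VZ| = 36.0, Z = V + 36.0·(cos 132.80°, sin 132.80°) = (-4.6678, 32.127). VZ is perpendicular to ZF; with |ZF| = 8.2 on the left of VZ, F = Z + 8.2·(-0.73373, -0.67944) = (-10.684, 26.556). Then |RF| = |F − R| = 28.624.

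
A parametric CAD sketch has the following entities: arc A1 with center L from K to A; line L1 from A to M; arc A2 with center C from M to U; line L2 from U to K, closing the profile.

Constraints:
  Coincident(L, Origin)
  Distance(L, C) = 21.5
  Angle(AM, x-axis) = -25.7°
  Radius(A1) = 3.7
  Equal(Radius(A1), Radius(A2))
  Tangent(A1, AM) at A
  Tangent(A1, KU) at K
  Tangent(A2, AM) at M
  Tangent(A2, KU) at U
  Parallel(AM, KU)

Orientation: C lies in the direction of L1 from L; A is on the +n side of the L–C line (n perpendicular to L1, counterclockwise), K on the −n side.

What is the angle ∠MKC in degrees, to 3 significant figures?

9.23°

The slot axis is L1's direction at -25.7°, so u = (cos -25.7°, sin -25.7°) = (0.901, -0.434) and n = (−sin -25.7°, cos -25.7°) = (0.434, 0.901). L is at the origin and C lies 21.5 along u from L, so C = 21.5·u = (19.4, -9.32). Tangency of A1 to both parallel lines with radius 3.7 puts A and K at L ± 3.7·n: A = (1.60, 3.33), K = (-1.60, -3.33). Equal radii place M and U the same way about C: M = C + 3.7·n = (21.0, -5.99), U = C − 3.7·n = (17.8, -12.7). Then cos ∠MKC = KM·KC / (|KM||KC|), giving 9.23°.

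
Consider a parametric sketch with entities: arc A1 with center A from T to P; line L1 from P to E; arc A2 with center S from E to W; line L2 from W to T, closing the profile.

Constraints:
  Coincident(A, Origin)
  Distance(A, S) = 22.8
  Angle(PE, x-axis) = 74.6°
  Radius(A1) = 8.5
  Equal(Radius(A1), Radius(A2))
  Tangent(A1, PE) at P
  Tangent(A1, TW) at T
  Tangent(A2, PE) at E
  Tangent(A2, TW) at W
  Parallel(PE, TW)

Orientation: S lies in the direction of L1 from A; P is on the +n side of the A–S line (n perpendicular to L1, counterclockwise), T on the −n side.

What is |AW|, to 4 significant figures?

24.33

Tangency of A1 to both parallel lines with radius 8.5 puts P and T at A ± 8.5·n: P = (-8.195, 2.257), T = (8.195, -2.257). Equal radii place E and W the same way about S: E = S + 8.5·n = (-2.140, 24.24), W = S − 8.5·n = (14.25, 19.72). Then |AW| = |W − A| = 24.33.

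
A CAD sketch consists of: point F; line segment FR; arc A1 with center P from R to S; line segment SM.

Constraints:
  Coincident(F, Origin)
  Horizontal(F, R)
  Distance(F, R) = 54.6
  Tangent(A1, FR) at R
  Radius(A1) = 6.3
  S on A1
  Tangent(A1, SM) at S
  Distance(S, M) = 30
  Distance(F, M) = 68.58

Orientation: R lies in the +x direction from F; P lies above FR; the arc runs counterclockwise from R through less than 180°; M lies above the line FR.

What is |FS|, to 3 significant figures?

61.3

Checks: |PS| = 6.300 ✓; ∠(PS, SM) = 90.00° ✓; |SM| = 30.00 ✓; |FM| = 68.58 ✓.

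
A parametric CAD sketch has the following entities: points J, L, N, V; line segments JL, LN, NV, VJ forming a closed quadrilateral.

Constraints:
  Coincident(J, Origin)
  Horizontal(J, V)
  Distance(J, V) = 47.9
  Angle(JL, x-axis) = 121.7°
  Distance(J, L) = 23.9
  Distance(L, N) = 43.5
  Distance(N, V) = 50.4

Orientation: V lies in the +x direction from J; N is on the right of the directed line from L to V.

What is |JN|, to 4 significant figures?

20.77

J is at the origin; JV is horizontal with |JV| = 47.9 and V in +x, so V = (47.9, 0). JL runs at 121.7° with |JL| = 23.9, so L = (-12.56, 20.33). N is determined by |LN| = 43.5 and |NV| = 50.4 together: it lies at the intersection of circle(L, 43.5) and circle(V, 50.4). With |LV| = 63.79, the foot of the radical line on LV is 26.81 from L and the perpendicular offset is √(43.5² − 26.81²) = 34.25. Taking the right-of-LV solution: N = (1.938, -20.68).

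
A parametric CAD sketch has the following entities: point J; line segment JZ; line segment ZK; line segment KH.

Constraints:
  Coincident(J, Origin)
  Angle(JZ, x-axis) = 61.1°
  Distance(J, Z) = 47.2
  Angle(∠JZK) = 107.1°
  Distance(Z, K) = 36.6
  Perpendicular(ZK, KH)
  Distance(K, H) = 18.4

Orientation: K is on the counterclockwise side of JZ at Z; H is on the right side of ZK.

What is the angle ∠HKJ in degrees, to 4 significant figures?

131.8°

J is at the origin; JZ runs at 61.1° with length 47.2, so Z = 47.2·(cos 61.1°, sin 61.1°) = (22.81, 41.32). ∠JZK = 107.1°, so ZK runs at 61.1° + (180° − 107.1°) = 134.0° from the x-axis; with |ZK| = 36.6, K = Z + 36.6·(cos 134.0°, sin 134.0°) = (-2.614, 67.65). ZK is perpendicular to KH; with |KH| = 18.4 on the right of ZK, H = K + 18.4·(0.7193, 0.6947) = (10.62, 80.43). Then cos ∠HKJ = KH·KJ / (|KH||KJ|), giving 131.8°.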